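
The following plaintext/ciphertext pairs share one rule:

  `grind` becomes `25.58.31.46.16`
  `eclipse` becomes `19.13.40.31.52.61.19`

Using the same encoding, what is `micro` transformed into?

43.31.13.58.49

g(#7)→25 and r(#18)→58: differences scale by 3, so n = 3·pos + 4. Each letter becomes 3×(its alphabet position, a=1..z=26) + 4.
Applying it to micro: m=13→43, i=9→31, c=3→13, r=18→58, o=15→49.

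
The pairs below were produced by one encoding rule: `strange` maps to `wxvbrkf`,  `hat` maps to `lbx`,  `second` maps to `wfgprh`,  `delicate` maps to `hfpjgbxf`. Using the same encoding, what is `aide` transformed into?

The shift depends on letter class: consonant s→w is +4, but vowel a→b is +1. Vowels shift forward by 1 and consonants shift forward by 4.
For aide: a(vowel)+1=b, i(vowel)+1=j, d(cons)+4=h, e(vowel)+1=f.

bjhf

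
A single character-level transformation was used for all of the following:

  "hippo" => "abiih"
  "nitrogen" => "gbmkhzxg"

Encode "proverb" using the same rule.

ikhoxku

Each letter is shifted forward by 19 in the alphabet (a Caesar shift of +19).
Applying it to proverb: p+19=i, r+19=k, o+19=h, v+19=o, e+19=x, r+19=k, b+19=u.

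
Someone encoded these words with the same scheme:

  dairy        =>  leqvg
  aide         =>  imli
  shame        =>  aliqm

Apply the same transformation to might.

A repeating key of period 2 is used — shifts +8, +4 over and over.
Applying it to might: m+8=u, i+4=m, g+8=o, h+4=l, t+8=b.

umolb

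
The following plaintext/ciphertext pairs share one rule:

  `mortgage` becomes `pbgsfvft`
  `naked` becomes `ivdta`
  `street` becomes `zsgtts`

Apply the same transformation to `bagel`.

m(12)→p(15) and o(14)→b(1) fit y≡19x+21 (mod 26); the inverse of 19 mod 26 is 11. Treating letters as 0–25, the rule is x ↦ 19x + 21 (mod 26).
On bagel: b(1)→19·1+21≡14=o; a(0)→19·0+21≡21=v; g(6)→19·6+21≡5=f; e(4)→19·4+21≡19=t; l(11)→19·11+21≡22=w (all mod 26).

ovftw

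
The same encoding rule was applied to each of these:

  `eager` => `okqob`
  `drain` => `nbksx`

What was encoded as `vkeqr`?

laugh

Compare letters: e→o is +10, a→k is +10, g→q is +10 — a constant shift. Every letter moves 10 places later in the alphabet, wrapping around z→a.
Reversing it on vkeqr: v−10=l, k−10=a, e−10=u, q−10=g, r−10=h.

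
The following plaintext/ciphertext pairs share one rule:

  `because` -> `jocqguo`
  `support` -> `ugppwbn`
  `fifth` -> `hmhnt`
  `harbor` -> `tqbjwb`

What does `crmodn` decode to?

b(1)→j(9) and e(4)→o(14) fit y≡19x+16 (mod 26); the inverse of 19 mod 26 is 11. Each letter's alphabet position (a=0..z=25) is mapped through 19·x+16 mod 26 — an affine cipher.
Decoding crmodn: c(2)→11·(2−16)≡2=c; r(17)→11·(17−16)≡11=l; m(12)→11·(12−16)≡8=i; o(14)→11·(14−16)≡4=e; d(3)→11·(3−16)≡13=n; n(13)→11·(13−16)≡19=t (all mod 26).

client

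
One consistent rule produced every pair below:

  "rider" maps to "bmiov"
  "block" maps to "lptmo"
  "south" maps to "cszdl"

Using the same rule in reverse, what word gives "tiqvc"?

jelly

Shifts by position in rider: pos 0: r→b (+10), pos 1: i→m (+4), pos 2: d→i (+5), pos 3: e→o (+10), pos 4: r→v (+4) — repeating every 3. It's a Vigenère-style cipher with numeric key [10,4,5]: position i shifts by key[i mod 3].
Undoing it on tiqvc: t−10=j, i−4=e, q−5=l, v−10=l, c−4=y.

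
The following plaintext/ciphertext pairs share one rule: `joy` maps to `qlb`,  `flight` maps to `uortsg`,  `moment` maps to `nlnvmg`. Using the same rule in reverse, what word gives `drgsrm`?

Each pair mirrors across the alphabet (j↔q, o↔l, y↔b): positions sum to 25. Each letter is replaced by its mirror in the alphabet: a↔z, b↔y, c↔x, and so on (the Atbash cipher).
Undoing it on drgsrm: d↔w, r↔i, g↔t, s↔h, r↔i, m↔n.

within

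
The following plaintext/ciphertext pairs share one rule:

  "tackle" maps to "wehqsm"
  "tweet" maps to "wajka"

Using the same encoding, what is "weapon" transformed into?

zifvvv

In tackle: t→w is +3, a→e is +4, c→h is +5, k→q is +6 — the shift increases by 1 each position. Letter i (0-indexed) is shifted by i+3, so successive shifts are 3, 4, 5, ….
On weapon: w+3=z, e+4=i, a+5=f, p+6=v, o+7=v, n+8=v.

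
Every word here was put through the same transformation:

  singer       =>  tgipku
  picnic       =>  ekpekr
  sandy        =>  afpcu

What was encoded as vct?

The output letters match the input read backwards, each shifted +2: singer reversed is regnis. The word is reversed, then every letter is shifted forward by 2.
Decoding vct: shift back: v−2=t, c−2=a, t−2=r → tar; then reverse → rat.

rat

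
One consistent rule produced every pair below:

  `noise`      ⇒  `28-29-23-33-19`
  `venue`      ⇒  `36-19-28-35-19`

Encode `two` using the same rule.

n is letter #14 and maps to 28: an offset of 14. Each letter is replaced by its alphabet position (a=1..z=26) + 14.
Applying it to two: t=20→34, w=23→37, o=15→29.

34-37-29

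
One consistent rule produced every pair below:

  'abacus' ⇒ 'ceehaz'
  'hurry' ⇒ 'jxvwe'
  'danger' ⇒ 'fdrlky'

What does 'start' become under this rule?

uwewz

In abacus: a→c is +2, b→e is +3, a→e is +4, c→h is +5 — the shift increases by 1 each position. Each letter shifts forward by (position + 2), i.e. 2, 3, 4, … — the shift grows by one for each successive letter.
For start: s+2=u, t+3=w, a+4=e, r+5=w, t+6=z.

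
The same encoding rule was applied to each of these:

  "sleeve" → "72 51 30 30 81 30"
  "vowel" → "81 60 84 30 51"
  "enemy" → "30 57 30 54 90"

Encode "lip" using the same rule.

51 42 63

s(#19)→72 and l(#12)→51: differences scale by 3, so n = 3·pos + 15. With a=1..z=26, the number is 3·pos + 15.
For lip: l=12→51, i=9→42, p=16→63.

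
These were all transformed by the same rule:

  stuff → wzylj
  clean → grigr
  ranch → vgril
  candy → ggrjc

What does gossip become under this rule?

Shifts by position in stuff: pos 0: s→w (+4), pos 1: t→z (+6), pos 2: u→y (+4), pos 3: f→l (+6) — repeating every 2. The shifts repeat in a cycle of length 2: positions 0,1,… shift by +4, +6, then the pattern repeats.
On gossip: g+4=k, o+6=u, s+4=w, s+6=y, i+4=m, p+6=v.

kuwymv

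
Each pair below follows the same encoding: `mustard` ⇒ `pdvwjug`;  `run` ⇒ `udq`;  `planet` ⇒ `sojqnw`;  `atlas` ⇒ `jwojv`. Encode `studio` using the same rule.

vwdgrx

The shift depends on letter class: consonant m→p is +3, but vowel u→d is +9. Two shifts are in play — +9 for a/e/i/o/u, +3 for every other letter.
On studio: s(cons)+3=v, t(cons)+3=w, u(vowel)+9=d, d(cons)+3=g, i(vowel)+9=r, o(vowel)+9=x.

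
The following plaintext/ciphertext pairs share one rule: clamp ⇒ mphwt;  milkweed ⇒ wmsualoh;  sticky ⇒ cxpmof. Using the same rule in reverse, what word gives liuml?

The shifts repeat in a cycle of length 3: positions 0,1,… shift by +10, +4, +7, then the pattern repeats.
Undoing it on liuml: l−10=b, i−4=e, u−7=n, m−10=c, l−4=h.

bench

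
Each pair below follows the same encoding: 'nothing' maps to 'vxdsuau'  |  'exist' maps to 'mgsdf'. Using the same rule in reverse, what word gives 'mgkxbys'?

example

In nothing: n→v is +8, o→x is +9, t→d is +10, h→s is +11 — the shift increases by 1 each position. The shift increases by 1 at each position, starting from +8: 8, 9, 10, ….
Reversing it on mgkxbys: m−8=e, g−9=x, k−10=a, x−11=m, b−12=p, y−13=l, s−14=e.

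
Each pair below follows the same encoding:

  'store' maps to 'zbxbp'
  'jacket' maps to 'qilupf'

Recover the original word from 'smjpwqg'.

leaflet

In store: s→z is +7, t→b is +8, o→x is +9, r→b is +10 — the shift increases by 1 each position. The shift increases by 1 at each position, starting from +7: 7, 8, 9, ….
Reversing it on smjpwqg: s−7=l, m−8=e, j−9=a, p−10=f, w−11=l, q−12=e, g−13=t.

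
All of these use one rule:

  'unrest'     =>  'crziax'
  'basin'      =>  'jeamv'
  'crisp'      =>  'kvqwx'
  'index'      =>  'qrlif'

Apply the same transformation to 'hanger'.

Shifts by position in unrest: pos 0: u→c (+8), pos 1: n→r (+4), pos 2: r→z (+8), pos 3: e→i (+4) — repeating every 2. A repeating key of period 2 is used — shifts +8, +4 over and over.
For hanger: h+8=p, a+4=e, n+8=v, g+4=k, e+8=m, r+4=v.

pevkmv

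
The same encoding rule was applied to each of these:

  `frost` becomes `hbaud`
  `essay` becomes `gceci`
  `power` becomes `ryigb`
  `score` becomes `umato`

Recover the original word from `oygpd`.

Shifts by position in frost: pos 0: f→h (+2), pos 1: r→b (+10), pos 2: o→a (+12), pos 3: s→u (+2), pos 4: t→d (+10) — repeating every 3. The shifts repeat in a cycle of length 3: positions 0,1,… shift by +2, +10, +12, then the pattern repeats.
Undoing it on oygpd: o−2=m, y−10=o, g−12=u, p−2=n, d−10=t.

mount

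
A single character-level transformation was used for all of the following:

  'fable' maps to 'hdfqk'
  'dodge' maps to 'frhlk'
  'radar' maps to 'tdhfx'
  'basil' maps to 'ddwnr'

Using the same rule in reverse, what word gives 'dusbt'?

brown

The shift increases by 1 at each position, starting from +2: 2, 3, 4, ….
Undoing it on dusbt: d−2=b, u−3=r, s−4=o, b−5=w, t−6=n.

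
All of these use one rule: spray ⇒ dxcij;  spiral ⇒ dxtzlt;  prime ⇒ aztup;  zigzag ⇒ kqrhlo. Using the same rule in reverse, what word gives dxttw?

The shifts repeat in a cycle of length 2: positions 0,1,… shift by +11, +8, then the pattern repeats.
Reversing it on dxttw: d−11=s, x−8=p, t−11=i, t−8=l, w−11=l.

spill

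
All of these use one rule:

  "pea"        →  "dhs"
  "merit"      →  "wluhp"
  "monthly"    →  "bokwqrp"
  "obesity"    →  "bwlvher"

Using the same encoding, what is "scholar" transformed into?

The output letters match the input read backwards, each shifted +3: pea reversed is aep. Two steps: reverse the string, then apply a Caesar shift of +3.
Applying it to scholar: reverse → ralohcs; then shift: r+3=u, a+3=d, l+3=o, o+3=r, h+3=k, c+3=f, s+3=v.

udorkfv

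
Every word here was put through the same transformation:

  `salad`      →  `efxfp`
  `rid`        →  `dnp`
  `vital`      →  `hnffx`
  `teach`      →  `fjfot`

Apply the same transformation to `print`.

bdnzf

Vowels shift forward by 5 and consonants shift forward by 12.
Applying it to print: p(cons)+12=b, r(cons)+12=d, i(vowel)+5=n, n(cons)+12=z, t(cons)+12=f.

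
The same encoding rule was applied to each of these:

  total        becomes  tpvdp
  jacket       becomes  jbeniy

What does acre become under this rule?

adth

The shift increases by 1 at each position, starting from +0: 0, 1, 2, ….
For acre: a+0=a, c+1=d, r+2=t, e+3=h.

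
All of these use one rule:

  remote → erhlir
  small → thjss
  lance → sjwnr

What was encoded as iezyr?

tribe

Each letter's alphabet position (a=0..z=25) is mapped through 15·x+9 mod 26 — an affine cipher.
Undoing it on iezyr: i(8)→7·(8−9)≡19=t; e(4)→7·(4−9)≡17=r; z(25)→7·(25−9)≡8=i; y(24)→7·(24−9)≡1=b; r(17)→7·(17−9)≡4=e (all mod 26).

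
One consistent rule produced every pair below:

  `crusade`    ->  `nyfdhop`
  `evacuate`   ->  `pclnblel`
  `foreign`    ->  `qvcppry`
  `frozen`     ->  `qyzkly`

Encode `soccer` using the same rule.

dvnnlc

Shifts by position in crusade: pos 0: c→n (+11), pos 1: r→y (+7), pos 2: u→f (+11), pos 3: s→d (+11), pos 4: a→h (+7), pos 5: d→o (+11) — repeating every 3. It's a Vigenère-style cipher with numeric key [11,7,11]: position i shifts by key[i mod 3].
For soccer: s+11=d, o+7=v, c+11=n, c+11=n, e+7=l, r+11=c.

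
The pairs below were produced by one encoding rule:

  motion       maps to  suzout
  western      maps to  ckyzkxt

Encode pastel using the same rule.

vgyzkr

It's a constant shift of +6 (ROT6).
Applying it to pastel: p+6=v, a+6=g, s+6=y, t+6=z, e+6=k, l+6=r.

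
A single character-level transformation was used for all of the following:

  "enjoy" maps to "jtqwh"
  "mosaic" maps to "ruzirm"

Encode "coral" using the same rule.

huyiu

In enjoy: e→j is +5, n→t is +6, j→q is +7, o→w is +8 — the shift increases by 1 each position. Letter i (0-indexed) is shifted by i+5, so successive shifts are 5, 6, 7, ….
For coral: c+5=h, o+6=u, r+7=y, a+8=i, l+9=u.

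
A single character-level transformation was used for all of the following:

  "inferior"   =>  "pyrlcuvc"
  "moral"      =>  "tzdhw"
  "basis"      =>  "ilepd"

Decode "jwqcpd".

Shifts by position in inferior: pos 0: i→p (+7), pos 1: n→y (+11), pos 2: f→r (+12), pos 3: e→l (+7), pos 4: r→c (+11), pos 5: i→u (+12) — repeating every 3. The shifts repeat in a cycle of length 3: positions 0,1,… shift by +7, +11, +12, then the pattern repeats.
Undoing it on jwqcpd: j−7=c, w−11=l, q−12=e, c−7=v, p−11=e, d−12=r.

clever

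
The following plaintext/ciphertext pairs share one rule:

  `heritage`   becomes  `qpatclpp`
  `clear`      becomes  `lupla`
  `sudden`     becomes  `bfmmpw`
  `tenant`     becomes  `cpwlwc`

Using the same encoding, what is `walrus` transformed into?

fluafb

Two shifts are in play — +11 for a/e/i/o/u, +9 for every other letter.
On walrus: w(cons)+9=f, a(vowel)+11=l, l(cons)+9=u, r(cons)+9=a, u(vowel)+11=f, s(cons)+9=b.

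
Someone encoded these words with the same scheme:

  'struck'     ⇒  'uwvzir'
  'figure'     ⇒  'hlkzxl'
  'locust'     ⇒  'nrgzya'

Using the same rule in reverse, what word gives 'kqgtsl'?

income

In struck: s→u is +2, t→w is +3, r→v is +4, u→z is +5 — the shift increases by 1 each position. Letter i (0-indexed) is shifted by i+2, so successive shifts are 2, 3, 4, ….
Undoing it on kqgtsl: k−2=i, q−3=n, g−4=c, t−5=o, s−6=m, l−7=e.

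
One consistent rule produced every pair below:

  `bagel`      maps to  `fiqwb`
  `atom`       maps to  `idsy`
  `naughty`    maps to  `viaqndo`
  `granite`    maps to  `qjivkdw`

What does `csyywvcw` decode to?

b(1)→f(5) and a(0)→i(8) fit y≡23x+8 (mod 26); the inverse of 23 mod 26 is 17. Each letter's alphabet position (a=0..z=25) is mapped through 23·x+8 mod 26 — an affine cipher.
Undoing it on csyywvcw: c(2)→17·(2−8)≡2=c; s(18)→17·(18−8)≡14=o; y(24)→17·(24−8)≡12=m; y(24)→17·(24−8)≡12=m; w(22)→17·(22−8)≡4=e; v(21)→17·(21−8)≡13=n; c(2)→17·(2−8)≡2=c; w(22)→17·(22−8)≡4=e (all mod 26).

commence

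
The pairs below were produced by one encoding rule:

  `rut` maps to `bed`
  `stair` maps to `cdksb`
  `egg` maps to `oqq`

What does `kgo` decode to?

Compare letters: r→b is +10, u→e is +10, t→d is +10 — a constant shift. It's a constant shift of +10 (ROT10).
Decoding kgo: k−10=a, g−10=w, o−10=e.

awe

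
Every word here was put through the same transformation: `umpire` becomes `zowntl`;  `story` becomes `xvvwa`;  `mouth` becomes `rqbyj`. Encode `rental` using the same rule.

wguycs

Shifts by position in umpire: pos 0: u→z (+5), pos 1: m→o (+2), pos 2: p→w (+7), pos 3: i→n (+5), pos 4: r→t (+2), pos 5: e→l (+7) — repeating every 3. The shifts repeat in a cycle of length 3: positions 0,1,… shift by +5, +2, +7, then the pattern repeats.
Applying it to rental: r+5=w, e+2=g, n+7=u, t+5=y, a+2=c, l+7=s.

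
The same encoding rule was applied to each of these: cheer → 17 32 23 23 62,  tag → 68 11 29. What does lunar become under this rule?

44 71 50 11 62

c(#3)→17 and h(#8)→32: differences scale by 3, so n = 3·pos + 8. Each letter becomes 3×(its alphabet position, a=1..z=26) + 8.
Applying it to lunar: l=12→44, u=21→71, n=14→50, a=1→11, r=18→62.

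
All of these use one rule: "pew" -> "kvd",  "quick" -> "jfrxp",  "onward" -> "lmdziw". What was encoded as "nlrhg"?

Each pair mirrors across the alphabet (p↔k, e↔v, w↔d): positions sum to 25. This is the alphabet-reversal cipher (Atbash): a becomes z, b becomes y, etc.
Reversing it on nlrhg: n↔m, l↔o, r↔i, h↔s, g↔t.

moist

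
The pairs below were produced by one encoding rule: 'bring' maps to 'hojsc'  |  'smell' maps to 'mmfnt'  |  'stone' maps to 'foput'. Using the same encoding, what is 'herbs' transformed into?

The output letters match the input read backwards, each shifted +1: bring reversed is gnirb. Read the word backwards and shift each letter +1.
Applying it to herbs: reverse → sbreh; then shift: s+1=t, b+1=c, r+1=s, e+1=f, h+1=i.

tcsfi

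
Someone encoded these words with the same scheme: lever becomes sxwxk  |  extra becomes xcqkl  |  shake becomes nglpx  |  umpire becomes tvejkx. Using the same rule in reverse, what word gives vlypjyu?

mankind

l(11)→s(18) and e(4)→x(23) fit y≡3x+11 (mod 26); the inverse of 3 mod 26 is 9. This is an affine cipher: with a=0,…,z=25, each position x becomes (3x+11) mod 26.
Undoing it on vlypjyu: v(21)→9·(21−11)≡12=m; l(11)→9·(11−11)≡0=a; y(24)→9·(24−11)≡13=n; p(15)→9·(15−11)≡10=k; j(9)→9·(9−11)≡8=i; y(24)→9·(24−11)≡13=n; u(20)→9·(20−11)≡3=d (all mod 26).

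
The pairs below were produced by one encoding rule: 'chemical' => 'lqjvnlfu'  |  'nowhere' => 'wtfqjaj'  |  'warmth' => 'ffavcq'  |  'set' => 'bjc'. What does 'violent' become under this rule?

Two shifts are in play — +5 for a/e/i/o/u, +9 for every other letter.
On violent: v(cons)+9=e, i(vowel)+5=n, o(vowel)+5=t, l(cons)+9=u, e(vowel)+5=j, n(cons)+9=w, t(cons)+9=c.

entujwc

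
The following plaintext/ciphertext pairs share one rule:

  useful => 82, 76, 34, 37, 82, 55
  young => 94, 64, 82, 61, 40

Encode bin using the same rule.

u(#21)→82 and s(#19)→76: differences scale by 3, so n = 3·pos + 19. Each letter becomes 3×(its alphabet position, a=1..z=26) + 19.
For bin: b=2→25, i=9→46, n=14→61.

25, 46, 61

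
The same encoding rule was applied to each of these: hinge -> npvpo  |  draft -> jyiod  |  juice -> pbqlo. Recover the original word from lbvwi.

Letter i (0-indexed) is shifted by i+6, so successive shifts are 6, 7, 8, ….
Undoing it on lbvwi: l−6=f, b−7=u, v−8=n, w−9=n, i−10=y.

funny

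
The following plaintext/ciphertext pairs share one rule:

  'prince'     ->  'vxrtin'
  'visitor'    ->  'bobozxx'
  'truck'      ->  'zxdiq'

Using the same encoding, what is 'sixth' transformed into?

yogzn

Shifts by position in prince: pos 0: p→v (+6), pos 1: r→x (+6), pos 2: i→r (+9), pos 3: n→t (+6), pos 4: c→i (+6), pos 5: e→n (+9) — repeating every 3. The shifts repeat in a cycle of length 3: positions 0,1,… shift by +6, +6, +9, then the pattern repeats.
On sixth: s+6=y, i+6=o, x+9=g, t+6=z, h+6=n.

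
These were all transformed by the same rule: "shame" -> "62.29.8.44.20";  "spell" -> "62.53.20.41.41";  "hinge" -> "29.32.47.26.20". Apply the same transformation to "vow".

With a=1..z=26, the number is 3·pos + 5.
For vow: v=22→71, o=15→50, w=23→74.

71.50.74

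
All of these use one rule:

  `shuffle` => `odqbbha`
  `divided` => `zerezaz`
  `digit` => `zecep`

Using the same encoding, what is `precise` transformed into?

Compare letters: s→o is +22, h→d is +22, u→q is +22 — a constant shift. This is a Caesar cipher with shift 22.
On precise: p+22=l, r+22=n, e+22=a, c+22=y, i+22=e, s+22=o, e+22=a.

lnayeoa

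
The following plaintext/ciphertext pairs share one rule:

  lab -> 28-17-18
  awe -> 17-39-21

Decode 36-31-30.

l is letter #12 and maps to 28: an offset of 16. Each letter is replaced by its alphabet position (a=1..z=26) + 16.
Reversing it on 36-31-30: 36→(36−16)÷1=20=t, 31→(31−16)÷1=15=o, 30→(30−16)÷1=14=n.

ton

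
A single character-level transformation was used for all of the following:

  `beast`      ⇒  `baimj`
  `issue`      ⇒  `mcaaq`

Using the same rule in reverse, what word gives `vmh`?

zen

The output letters match the input read backwards, each shifted +8: beast reversed is tsaeb. Read the word backwards and shift each letter +8.
Decoding vmh: shift back: v−8=n, m−8=e, h−8=z → nez; then reverse → zen.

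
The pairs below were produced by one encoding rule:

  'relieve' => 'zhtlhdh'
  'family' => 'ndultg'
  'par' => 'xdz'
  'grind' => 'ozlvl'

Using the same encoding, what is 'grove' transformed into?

The shift depends on letter class: consonant r→z is +8, but vowel e→h is +3. The rule splits by letter class: vowels +3, consonants +8.
Applying it to grove: g(cons)+8=o, r(cons)+8=z, o(vowel)+3=r, v(cons)+8=d, e(vowel)+3=h.

ozrdh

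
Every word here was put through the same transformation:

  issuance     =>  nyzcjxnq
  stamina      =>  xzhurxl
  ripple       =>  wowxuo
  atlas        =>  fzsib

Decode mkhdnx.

heaven

In issuance: i→n is +5, s→y is +6, s→z is +7, u→c is +8 — the shift increases by 1 each position. Letter i (0-indexed) is shifted by i+5, so successive shifts are 5, 6, 7, ….
Decoding mkhdnx: m−5=h, k−6=e, h−7=a, d−8=v, n−9=e, x−10=n.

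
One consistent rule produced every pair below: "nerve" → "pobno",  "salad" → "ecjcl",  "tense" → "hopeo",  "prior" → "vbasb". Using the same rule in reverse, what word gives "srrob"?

n(13)→p(15) and e(4)→o(14) fit y≡3x+2 (mod 26); the inverse of 3 mod 26 is 9. This is an affine cipher: with a=0,…,z=25, each position x becomes (3x+2) mod 26.
Decoding srrob: s(18)→9·(18−2)≡14=o; r(17)→9·(17−2)≡5=f; r(17)→9·(17−2)≡5=f; o(14)→9·(14−2)≡4=e; b(1)→9·(1−2)≡17=r (all mod 26).

offer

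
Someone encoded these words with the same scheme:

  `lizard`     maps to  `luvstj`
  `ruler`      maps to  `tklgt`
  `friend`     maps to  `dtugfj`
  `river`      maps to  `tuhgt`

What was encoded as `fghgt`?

never

l(11)→l(11) and i(8)→u(20) fit y≡23x+18 (mod 26); the inverse of 23 mod 26 is 17. Treating letters as 0–25, the rule is x ↦ 23x + 18 (mod 26).
Reversing it on fghgt: f(5)→17·(5−18)≡13=n; g(6)→17·(6−18)≡4=e; h(7)→17·(7−18)≡21=v; g(6)→17·(6−18)≡4=e; t(19)→17·(19−18)≡17=r (all mod 26).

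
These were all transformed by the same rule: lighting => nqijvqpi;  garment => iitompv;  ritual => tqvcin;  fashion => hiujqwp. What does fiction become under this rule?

The shift depends on letter class: consonant l→n is +2, but vowel i→q is +8. Vowels shift forward by 8 and consonants shift forward by 2.
On fiction: f(cons)+2=h, i(vowel)+8=q, c(cons)+2=e, t(cons)+2=v, i(vowel)+8=q, o(vowel)+8=w, n(cons)+2=p.

hqevqwp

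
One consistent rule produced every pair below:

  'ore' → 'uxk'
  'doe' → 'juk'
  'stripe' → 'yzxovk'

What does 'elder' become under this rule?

krjkx

Compare letters: o→u is +6, r→x is +6, e→k is +6 — a constant shift. Every letter moves 6 places later in the alphabet, wrapping around z→a.
Applying it to elder: e+6=k, l+6=r, d+6=j, e+6=k, r+6=x.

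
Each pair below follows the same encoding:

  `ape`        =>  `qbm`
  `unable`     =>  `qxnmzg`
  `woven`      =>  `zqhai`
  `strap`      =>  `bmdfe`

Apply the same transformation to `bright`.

Two steps: reverse the string, then apply a Caesar shift of +12.
Applying it to bright: reverse → thgirb; then shift: t+12=f, h+12=t, g+12=s, i+12=u, r+12=d, b+12=n.

ftsudn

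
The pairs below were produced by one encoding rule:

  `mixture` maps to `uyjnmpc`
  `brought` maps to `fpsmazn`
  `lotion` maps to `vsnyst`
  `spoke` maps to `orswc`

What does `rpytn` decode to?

Treating letters as 0–25, the rule is x ↦ 25x + 6 (mod 26).
Reversing it on rpytn: r(17)→25·(17−6)≡15=p; p(15)→25·(15−6)≡17=r; y(24)→25·(24−6)≡8=i; t(19)→25·(19−6)≡13=n; n(13)→25·(13−6)≡19=t (all mod 26).

print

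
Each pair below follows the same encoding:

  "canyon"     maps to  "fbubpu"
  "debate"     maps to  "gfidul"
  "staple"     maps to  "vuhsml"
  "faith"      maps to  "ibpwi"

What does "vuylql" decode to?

stripe

A repeating key of period 3 is used — shifts +3, +1, +7 over and over.
Reversing it on vuylql: v−3=s, u−1=t, y−7=r, l−3=i, q−1=p, l−7=e.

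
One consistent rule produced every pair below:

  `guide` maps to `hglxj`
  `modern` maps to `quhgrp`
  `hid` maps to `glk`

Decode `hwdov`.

slate

The output letters match the input read backwards, each shifted +3: guide reversed is ediug. Two steps: reverse the string, then apply a Caesar shift of +3.
Undoing it on hwdov: shift back: h−3=e, w−3=t, d−3=a, o−3=l, v−3=s → etals; then reverse → slate.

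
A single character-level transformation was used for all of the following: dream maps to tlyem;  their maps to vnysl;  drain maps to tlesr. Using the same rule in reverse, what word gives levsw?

d(3)→t(19) and r(17)→l(11) fit y≡5x+4 (mod 26); the inverse of 5 mod 26 is 21. This is an affine cipher: with a=0,…,z=25, each position x becomes (5x+4) mod 26.
Reversing it on levsw: l(11)→21·(11−4)≡17=r; e(4)→21·(4−4)≡0=a; v(21)→21·(21−4)≡19=t; s(18)→21·(18−4)≡8=i; w(22)→21·(22−4)≡14=o (all mod 26).

ratio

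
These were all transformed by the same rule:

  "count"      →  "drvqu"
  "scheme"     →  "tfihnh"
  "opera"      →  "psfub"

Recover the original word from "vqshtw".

Shifts by position in count: pos 0: c→d (+1), pos 1: o→r (+3), pos 2: u→v (+1), pos 3: n→q (+3) — repeating every 2. The shifts repeat in a cycle of length 2: positions 0,1,… shift by +1, +3, then the pattern repeats.
Reversing it on vqshtw: v−1=u, q−3=n, s−1=r, h−3=e, t−1=s, w−3=t.

unrest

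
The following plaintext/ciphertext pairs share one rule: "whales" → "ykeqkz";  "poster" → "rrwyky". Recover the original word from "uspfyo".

splash

In whales: w→y is +2, h→k is +3, a→e is +4, l→q is +5 — the shift increases by 1 each position. Each letter shifts forward by (position + 2), i.e. 2, 3, 4, … — the shift grows by one for each successive letter.
Reversing it on uspfyo: u−2=s, s−3=p, p−4=l, f−5=a, y−6=s, o−7=h.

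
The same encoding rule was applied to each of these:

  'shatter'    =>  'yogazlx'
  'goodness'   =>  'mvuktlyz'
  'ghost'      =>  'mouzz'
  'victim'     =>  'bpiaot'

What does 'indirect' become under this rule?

It's a Vigenère-style cipher with numeric key [6,7]: position i shifts by key[i mod 2].
On indirect: i+6=o, n+7=u, d+6=j, i+7=p, r+6=x, e+7=l, c+6=i, t+7=a.

oujpxlia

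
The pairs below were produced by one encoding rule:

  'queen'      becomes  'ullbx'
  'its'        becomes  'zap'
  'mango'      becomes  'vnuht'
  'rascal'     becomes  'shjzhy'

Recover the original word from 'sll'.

eel

The output letters match the input read backwards, each shifted +7: queen reversed is neeuq. Two steps: reverse the string, then apply a Caesar shift of +7.
Undoing it on sll: shift back: s−7=l, l−7=e, l−7=e → lee; then reverse → eel.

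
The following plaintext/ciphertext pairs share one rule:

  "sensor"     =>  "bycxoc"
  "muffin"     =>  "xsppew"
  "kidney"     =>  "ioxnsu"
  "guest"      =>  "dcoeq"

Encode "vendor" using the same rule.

The output letters match the input read backwards, each shifted +10: sensor reversed is rosnes. The word is reversed, then every letter is shifted forward by 10.
On vendor: reverse → rodnev; then shift: r+10=b, o+10=y, d+10=n, n+10=x, e+10=o, v+10=f.

bynxof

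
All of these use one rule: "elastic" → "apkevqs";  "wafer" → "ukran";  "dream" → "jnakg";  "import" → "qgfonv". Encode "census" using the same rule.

saxeme

Each letter's alphabet position (a=0..z=25) is mapped through 17·x+10 mod 26 — an affine cipher.
Applying it to census: c(2)→17·2+10≡18=s; e(4)→17·4+10≡0=a; n(13)→17·13+10≡23=x; s(18)→17·18+10≡4=e; u(20)→17·20+10≡12=m; s(18)→17·18+10≡4=e (all mod 26).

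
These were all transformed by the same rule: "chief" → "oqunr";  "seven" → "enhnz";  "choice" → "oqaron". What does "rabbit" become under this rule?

djnkuc

Shifts by position in chief: pos 0: c→o (+12), pos 1: h→q (+9), pos 2: i→u (+12), pos 3: e→n (+9) — repeating every 2. The shifts repeat in a cycle of length 2: positions 0,1,… shift by +12, +9, then the pattern repeats.
On rabbit: r+12=d, a+9=j, b+12=n, b+9=k, i+12=u, t+9=c.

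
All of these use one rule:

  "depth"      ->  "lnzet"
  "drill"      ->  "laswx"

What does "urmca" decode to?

In depth: d→l is +8, e→n is +9, p→z is +10, t→e is +11 — the shift increases by 1 each position. The shift increases by 1 at each position, starting from +8: 8, 9, 10, ….
Decoding urmca: u−8=m, r−9=i, m−10=c, c−11=r, a−12=o.

micro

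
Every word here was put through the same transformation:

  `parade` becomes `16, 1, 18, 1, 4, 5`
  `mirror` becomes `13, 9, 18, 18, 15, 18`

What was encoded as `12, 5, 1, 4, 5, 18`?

p is letter #16 and maps to 16: an offset of 0. Letters become their 1-indexed alphabet positions: a=1 … z=26.
Reversing it on 12, 5, 1, 4, 5, 18: 12=l, 5=e, 1=a, 4=d, 5=e, 18=r.

leader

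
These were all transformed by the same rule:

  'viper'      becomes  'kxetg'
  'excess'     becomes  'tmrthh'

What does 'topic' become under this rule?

idexr

It's a constant shift of +15 (ROT15).
For topic: t+15=i, o+15=d, p+15=e, i+15=x, c+15=r.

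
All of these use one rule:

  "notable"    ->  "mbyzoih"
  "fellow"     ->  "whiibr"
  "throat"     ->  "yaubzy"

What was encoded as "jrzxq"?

n(13)→m(12) and o(14)→b(1) fit y≡15x+25 (mod 26); the inverse of 15 mod 26 is 7. Each letter's alphabet position (a=0..z=25) is mapped through 15·x+25 mod 26 — an affine cipher.
Reversing it on jrzxq: j(9)→7·(9−25)≡18=s; r(17)→7·(17−25)≡22=w; z(25)→7·(25−25)≡0=a; x(23)→7·(23−25)≡12=m; q(16)→7·(16−25)≡15=p (all mod 26).

swamp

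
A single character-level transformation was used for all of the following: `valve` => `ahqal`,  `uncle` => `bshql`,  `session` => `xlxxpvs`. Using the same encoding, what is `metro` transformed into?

The shift depends on letter class: consonant v→a is +5, but vowel a→h is +7. Two shifts are in play — +7 for a/e/i/o/u, +5 for every other letter.
For metro: m(cons)+5=r, e(vowel)+7=l, t(cons)+5=y, r(cons)+5=w, o(vowel)+7=v.

rlywv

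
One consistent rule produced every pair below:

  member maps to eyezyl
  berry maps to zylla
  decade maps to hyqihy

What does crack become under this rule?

qliqw

m(12)→e(4) and e(4)→y(24) fit y≡17x+8 (mod 26); the inverse of 17 mod 26 is 23. This is an affine cipher: with a=0,…,z=25, each position x becomes (17x+8) mod 26.
On crack: c(2)→17·2+8≡16=q; r(17)→17·17+8≡11=l; a(0)→17·0+8≡8=i; c(2)→17·2+8≡16=q; k(10)→17·10+8≡22=w (all mod 26).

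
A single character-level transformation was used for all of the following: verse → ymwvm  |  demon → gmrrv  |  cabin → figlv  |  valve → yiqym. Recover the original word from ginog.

Shifts by position in verse: pos 0: v→y (+3), pos 1: e→m (+8), pos 2: r→w (+5), pos 3: s→v (+3), pos 4: e→m (+8) — repeating every 3. The shifts repeat in a cycle of length 3: positions 0,1,… shift by +3, +8, +5, then the pattern repeats.
Decoding ginog: g−3=d, i−8=a, n−5=i, o−3=l, g−8=y.

daily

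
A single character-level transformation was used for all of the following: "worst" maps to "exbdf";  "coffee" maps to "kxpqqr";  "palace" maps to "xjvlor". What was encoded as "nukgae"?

In worst: w→e is +8, o→x is +9, r→b is +10, s→d is +11 — the shift increases by 1 each position. Each letter shifts forward by (position + 8), i.e. 8, 9, 10, … — the shift grows by one for each successive letter.
Decoding nukgae: n−8=f, u−9=l, k−10=a, g−11=v, a−12=o, e−13=r.

flavor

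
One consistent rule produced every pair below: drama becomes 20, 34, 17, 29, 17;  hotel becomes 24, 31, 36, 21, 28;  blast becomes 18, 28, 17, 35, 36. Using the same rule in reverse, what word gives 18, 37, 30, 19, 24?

d is letter #4 and maps to 20: an offset of 16. Letters become their 1-based position plus 16 (so a→17, b→18, …).
Undoing it on 18, 37, 30, 19, 24: 18→(18−16)÷1=2=b, 37→(37−16)÷1=21=u, 30→(30−16)÷1=14=n, 19→(19−16)÷1=3=c, 24→(24−16)÷1=8=h.

bunch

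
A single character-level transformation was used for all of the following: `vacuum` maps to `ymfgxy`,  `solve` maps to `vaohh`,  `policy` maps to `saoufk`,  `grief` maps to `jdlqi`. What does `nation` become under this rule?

Shifts by position in vacuum: pos 0: v→y (+3), pos 1: a→m (+12), pos 2: c→f (+3), pos 3: u→g (+12) — repeating every 2. The shifts repeat in a cycle of length 2: positions 0,1,… shift by +3, +12, then the pattern repeats.
For nation: n+3=q, a+12=m, t+3=w, i+12=u, o+3=r, n+12=z.

qmwurz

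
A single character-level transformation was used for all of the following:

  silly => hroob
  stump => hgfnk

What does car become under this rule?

This is the alphabet-reversal cipher (Atbash): a becomes z, b becomes y, etc.
For car: c↔x, a↔z, r↔i.

xzi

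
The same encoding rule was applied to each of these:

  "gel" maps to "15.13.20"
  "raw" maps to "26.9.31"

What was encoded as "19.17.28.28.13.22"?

g is letter #7 and maps to 15: an offset of 8. The number is (letter's place in the alphabet, a=1) + 8.
Undoing it on 19.17.28.28.13.22: 19→(19−8)÷1=11=k, 17→(17−8)÷1=9=i, 28→(28−8)÷1=20=t, 28→(28−8)÷1=20=t, 13→(13−8)÷1=5=e, 22→(22−8)÷1=14=n.

kitten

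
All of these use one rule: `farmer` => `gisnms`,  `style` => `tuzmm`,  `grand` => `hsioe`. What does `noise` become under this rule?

The shift depends on letter class: consonant f→g is +1, but vowel a→i is +8. Vowels shift forward by 8 and consonants shift forward by 1.
On noise: n(cons)+1=o, o(vowel)+8=w, i(vowel)+8=q, s(cons)+1=t, e(vowel)+8=m.

owqtm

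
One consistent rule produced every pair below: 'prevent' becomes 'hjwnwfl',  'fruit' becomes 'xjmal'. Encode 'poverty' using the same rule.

Compare letters: p→h is +18, r→j is +18, e→w is +18 — a constant shift. Every letter moves 18 places later in the alphabet, wrapping around z→a.
On poverty: p+18=h, o+18=g, v+18=n, e+18=w, r+18=j, t+18=l, y+18=q.

hgnwjlq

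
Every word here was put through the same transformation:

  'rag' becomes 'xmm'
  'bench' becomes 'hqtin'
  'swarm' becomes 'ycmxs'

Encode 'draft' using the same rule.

jxmlz

The shift depends on letter class: consonant r→x is +6, but vowel a→m is +12. The rule splits by letter class: vowels +12, consonants +6.
For draft: d(cons)+6=j, r(cons)+6=x, a(vowel)+12=m, f(cons)+6=l, t(cons)+6=z.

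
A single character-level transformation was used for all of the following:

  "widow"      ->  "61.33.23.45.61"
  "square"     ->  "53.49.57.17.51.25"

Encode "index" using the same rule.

33.43.23.25.63

w(#23)→61 and i(#9)→33: differences scale by 2, so n = 2·pos + 15. Each letter becomes 2×(its alphabet position, a=1..z=26) + 15.
Applying it to index: i=9→33, n=14→43, d=4→23, e=5→25, x=24→63.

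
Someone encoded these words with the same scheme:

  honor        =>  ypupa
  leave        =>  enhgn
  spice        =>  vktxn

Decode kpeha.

h(7)→y(24) and o(14)→p(15) fit y≡21x+7 (mod 26); the inverse of 21 mod 26 is 5. This is an affine cipher: with a=0,…,z=25, each position x becomes (21x+7) mod 26.
Decoding kpeha: k(10)→5·(10−7)≡15=p; p(15)→5·(15−7)≡14=o; e(4)→5·(4−7)≡11=l; h(7)→5·(7−7)≡0=a; a(0)→5·(0−7)≡17=r (all mod 26).

polar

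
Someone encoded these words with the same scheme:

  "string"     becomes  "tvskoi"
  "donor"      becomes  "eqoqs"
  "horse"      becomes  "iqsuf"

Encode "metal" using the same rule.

Shifts by position in string: pos 0: s→t (+1), pos 1: t→v (+2), pos 2: r→s (+1), pos 3: i→k (+2) — repeating every 2. A repeating key of period 2 is used — shifts +1, +2 over and over.
On metal: m+1=n, e+2=g, t+1=u, a+2=c, l+1=m.

ngucm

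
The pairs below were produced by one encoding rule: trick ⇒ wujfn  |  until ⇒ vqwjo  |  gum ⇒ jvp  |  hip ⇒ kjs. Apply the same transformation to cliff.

The shift depends on letter class: consonant t→w is +3, but vowel i→j is +1. Vowels shift forward by 1 and consonants shift forward by 3.
For cliff: c(cons)+3=f, l(cons)+3=o, i(vowel)+1=j, f(cons)+3=i, f(cons)+3=i.

fojii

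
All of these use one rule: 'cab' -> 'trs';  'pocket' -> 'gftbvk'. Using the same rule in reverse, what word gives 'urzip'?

dairy

It's a constant shift of +17 (ROT17).
Reversing it on urzip: u−17=d, r−17=a, z−17=i, i−17=r, p−17=y.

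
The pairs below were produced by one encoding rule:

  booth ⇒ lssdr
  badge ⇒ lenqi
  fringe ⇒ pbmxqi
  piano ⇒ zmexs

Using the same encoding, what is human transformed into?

The rule splits by letter class: vowels +4, consonants +10.
For human: h(cons)+10=r, u(vowel)+4=y, m(cons)+10=w, a(vowel)+4=e, n(cons)+10=x.

rywex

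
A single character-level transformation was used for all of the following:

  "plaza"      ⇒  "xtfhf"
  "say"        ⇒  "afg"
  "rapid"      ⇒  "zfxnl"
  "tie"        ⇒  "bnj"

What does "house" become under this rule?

The shift depends on letter class: consonant p→x is +8, but vowel a→f is +5. The rule splits by letter class: vowels +5, consonants +8.
Applying it to house: h(cons)+8=p, o(vowel)+5=t, u(vowel)+5=z, s(cons)+8=a, e(vowel)+5=j.

ptzaj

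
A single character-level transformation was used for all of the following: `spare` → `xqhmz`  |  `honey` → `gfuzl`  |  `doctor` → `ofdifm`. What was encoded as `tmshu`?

urban

s(18)→x(23) and p(15)→q(16) fit y≡11x+7 (mod 26); the inverse of 11 mod 26 is 19. Treating letters as 0–25, the rule is x ↦ 11x + 7 (mod 26).
Reversing it on tmshu: t(19)→19·(19−7)≡20=u; m(12)→19·(12−7)≡17=r; s(18)→19·(18−7)≡1=b; h(7)→19·(7−7)≡0=a; u(20)→19·(20−7)≡13=n (all mod 26).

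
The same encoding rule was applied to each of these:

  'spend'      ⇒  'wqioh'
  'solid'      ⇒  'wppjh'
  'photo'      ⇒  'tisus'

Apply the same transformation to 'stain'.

It's a Vigenère-style cipher with numeric key [4,1]: position i shifts by key[i mod 2].
On stain: s+4=w, t+1=u, a+4=e, i+1=j, n+4=r.

wuejr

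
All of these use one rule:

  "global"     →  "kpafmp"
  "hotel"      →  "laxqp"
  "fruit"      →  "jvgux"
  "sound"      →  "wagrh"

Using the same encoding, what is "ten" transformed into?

Two shifts are in play — +12 for a/e/i/o/u, +4 for every other letter.
Applying it to ten: t(cons)+4=x, e(vowel)+12=q, n(cons)+4=r.

xqr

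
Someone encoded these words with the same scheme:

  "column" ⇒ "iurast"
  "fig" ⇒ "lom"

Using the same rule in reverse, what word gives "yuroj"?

solid

Compare letters: c→i is +6, o→u is +6, l→r is +6 — a constant shift. Each letter is shifted forward by 6 in the alphabet (a Caesar shift of +6).
Reversing it on yuroj: y−6=s, u−6=o, r−6=l, o−6=i, j−6=d.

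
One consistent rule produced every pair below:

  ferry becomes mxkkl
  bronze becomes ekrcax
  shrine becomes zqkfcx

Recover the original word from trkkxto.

This is an affine cipher: with a=0,…,z=25, each position x becomes (15x+15) mod 26.
Reversing it on trkkxto: t(19)→7·(19−15)≡2=c; r(17)→7·(17−15)≡14=o; k(10)→7·(10−15)≡17=r; k(10)→7·(10−15)≡17=r; x(23)→7·(23−15)≡4=e; t(19)→7·(19−15)≡2=c; o(14)→7·(14−15)≡19=t (all mod 26).

correct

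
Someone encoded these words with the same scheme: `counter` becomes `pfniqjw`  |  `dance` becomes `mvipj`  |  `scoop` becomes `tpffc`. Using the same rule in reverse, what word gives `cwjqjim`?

c(2)→p(15) and o(14)→f(5) fit y≡23x+21 (mod 26); the inverse of 23 mod 26 is 17. Treating letters as 0–25, the rule is x ↦ 23x + 21 (mod 26).
Decoding cwjqjim: c(2)→17·(2−21)≡15=p; w(22)→17·(22−21)≡17=r; j(9)→17·(9−21)≡4=e; q(16)→17·(16−21)≡19=t; j(9)→17·(9−21)≡4=e; i(8)→17·(8−21)≡13=n; m(12)→17·(12−21)≡3=d (all mod 26).

pretend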